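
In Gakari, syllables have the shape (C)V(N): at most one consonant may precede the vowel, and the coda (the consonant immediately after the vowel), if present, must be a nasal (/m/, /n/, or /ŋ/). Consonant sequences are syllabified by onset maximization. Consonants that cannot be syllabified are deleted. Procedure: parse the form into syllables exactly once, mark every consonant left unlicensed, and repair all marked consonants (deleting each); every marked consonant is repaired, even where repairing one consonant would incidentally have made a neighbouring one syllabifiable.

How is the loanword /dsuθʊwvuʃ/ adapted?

suθʊvu

The consonants /d/, /w/, /ʃ/ cannot be parsed into a legal (C)V(N) syllable (only a nasal (/m/, /n/, or /ŋ/) is licensed in coda position; onsets are limited to one consonant).
Deletion applies to /d/, /w/, /ʃ/.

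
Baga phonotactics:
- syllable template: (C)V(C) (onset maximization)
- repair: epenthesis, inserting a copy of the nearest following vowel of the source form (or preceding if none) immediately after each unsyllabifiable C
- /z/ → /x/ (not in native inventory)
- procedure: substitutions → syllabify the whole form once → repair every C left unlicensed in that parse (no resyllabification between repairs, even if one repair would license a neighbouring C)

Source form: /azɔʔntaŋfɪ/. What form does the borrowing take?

Substitution: /z/ → /x/, giving /axɔʔntaŋfɪ/.
The consonants /n/ cannot be parsed into a legal (C)V(C) syllable (at most one coda consonant is licensed; onsets are limited to one consonant).
Epenthesis after each stranded consonant: /n/ → /na/.

axɔʔnataŋfɪ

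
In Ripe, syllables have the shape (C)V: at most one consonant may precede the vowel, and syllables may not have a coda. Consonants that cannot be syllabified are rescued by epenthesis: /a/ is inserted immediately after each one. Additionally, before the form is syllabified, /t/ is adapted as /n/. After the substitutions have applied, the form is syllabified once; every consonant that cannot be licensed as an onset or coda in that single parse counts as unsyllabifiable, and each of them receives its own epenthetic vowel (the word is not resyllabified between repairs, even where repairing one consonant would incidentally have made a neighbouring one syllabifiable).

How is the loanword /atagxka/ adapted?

Substitution: /t/ → /n/, giving /anagxka/.
Syllabifying with onset maximization leaves /g/, /x/ stranded (no codas are permitted; onsets are limited to one consonant).
Inserting the epenthetic vowel yields /g/ → /ga/, /x/ → /xa/.

anagaxaka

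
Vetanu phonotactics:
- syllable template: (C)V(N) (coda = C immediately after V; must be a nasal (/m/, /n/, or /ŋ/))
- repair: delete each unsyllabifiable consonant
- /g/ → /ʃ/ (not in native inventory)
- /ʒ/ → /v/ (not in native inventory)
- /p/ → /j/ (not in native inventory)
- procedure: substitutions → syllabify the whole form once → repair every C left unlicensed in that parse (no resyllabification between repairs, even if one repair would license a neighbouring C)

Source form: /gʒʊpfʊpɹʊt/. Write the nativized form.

vʊfʊɹʊ

Substitution: /g/ → /ʃ/, /ʒ/ → /v/, /p/ → /j/, giving /ʃvʊjfʊjɹʊt/.
Syllabifying with onset maximization leaves /ʃ/, /j/, /j/, /t/ stranded (only a nasal (/m/, /n/, or /ŋ/) is licensed in coda position; onsets are limited to one consonant).
Deleting the stranded consonants removes /ʃ/, /j/, /j/, /t/.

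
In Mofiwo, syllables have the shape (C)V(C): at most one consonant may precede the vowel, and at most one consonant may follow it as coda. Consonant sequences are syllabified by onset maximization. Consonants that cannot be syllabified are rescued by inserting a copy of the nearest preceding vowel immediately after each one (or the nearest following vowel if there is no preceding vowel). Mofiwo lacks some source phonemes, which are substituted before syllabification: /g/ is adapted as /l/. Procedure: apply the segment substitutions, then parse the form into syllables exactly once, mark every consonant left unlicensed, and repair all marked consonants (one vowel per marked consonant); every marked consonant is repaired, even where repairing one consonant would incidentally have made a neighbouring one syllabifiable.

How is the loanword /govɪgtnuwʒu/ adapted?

lovɪltɪnuwʒu

Substitution: /g/ → /l/, giving /lovɪltnuwʒu/.
Syllabifying with onset maximization leaves /t/ stranded (at most one coda consonant is licensed; onsets are limited to one consonant).
Epenthesis after each stranded consonant: /t/ → /tɪ/.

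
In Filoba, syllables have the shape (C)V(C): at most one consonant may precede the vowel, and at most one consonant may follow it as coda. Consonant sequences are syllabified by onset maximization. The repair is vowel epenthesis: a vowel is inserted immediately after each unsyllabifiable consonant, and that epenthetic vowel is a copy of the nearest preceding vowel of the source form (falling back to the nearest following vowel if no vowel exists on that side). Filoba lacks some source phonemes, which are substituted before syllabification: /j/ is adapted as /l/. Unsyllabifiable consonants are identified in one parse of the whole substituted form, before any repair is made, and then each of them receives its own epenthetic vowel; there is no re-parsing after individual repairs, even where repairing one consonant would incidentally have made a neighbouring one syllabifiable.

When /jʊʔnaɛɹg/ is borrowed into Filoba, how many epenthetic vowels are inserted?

1

After substitution the input is /lʊʔnaɛɹg/.
The unsyllabifiable consonants are /g/; each receives one epenthetic vowel.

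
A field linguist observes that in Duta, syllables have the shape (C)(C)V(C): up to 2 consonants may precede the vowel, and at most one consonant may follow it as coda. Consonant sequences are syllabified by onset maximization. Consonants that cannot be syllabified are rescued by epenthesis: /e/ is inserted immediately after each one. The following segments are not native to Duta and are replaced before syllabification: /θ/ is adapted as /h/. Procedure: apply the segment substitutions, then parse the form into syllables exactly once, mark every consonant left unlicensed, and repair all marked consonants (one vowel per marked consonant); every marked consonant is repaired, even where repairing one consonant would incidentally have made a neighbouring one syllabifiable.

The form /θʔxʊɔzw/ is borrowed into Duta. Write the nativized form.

Substitution: /θ/ → /h/, giving /hʔxʊɔzw/.
The consonants /h/, /w/ cannot be parsed into a legal (C)(C)V(C) syllable (at most one coda consonant is licensed; onsets may contain at most 2 consonants).
Inserting the epenthetic vowel yields /h/ → /he/, /w/ → /we/.

heʔxʊɔzwe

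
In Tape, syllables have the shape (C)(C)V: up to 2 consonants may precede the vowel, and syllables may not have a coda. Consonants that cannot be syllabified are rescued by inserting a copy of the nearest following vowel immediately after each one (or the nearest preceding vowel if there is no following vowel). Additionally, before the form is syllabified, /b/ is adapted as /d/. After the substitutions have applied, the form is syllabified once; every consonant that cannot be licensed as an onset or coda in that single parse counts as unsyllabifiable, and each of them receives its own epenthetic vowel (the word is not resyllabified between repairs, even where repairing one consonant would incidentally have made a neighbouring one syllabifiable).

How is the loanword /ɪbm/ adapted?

ɪdɪmɪ

Substitution: /b/ → /d/, giving /ɪdm/.
Under (C)(C)V, the unsyllabifiable consonants are /d/, /m/ (no codas are permitted; onsets may contain at most 2 consonants).
Each unlicensed consonant becomes the onset of a new syllable: /d/ → /dɪ/, /m/ → /mɪ/.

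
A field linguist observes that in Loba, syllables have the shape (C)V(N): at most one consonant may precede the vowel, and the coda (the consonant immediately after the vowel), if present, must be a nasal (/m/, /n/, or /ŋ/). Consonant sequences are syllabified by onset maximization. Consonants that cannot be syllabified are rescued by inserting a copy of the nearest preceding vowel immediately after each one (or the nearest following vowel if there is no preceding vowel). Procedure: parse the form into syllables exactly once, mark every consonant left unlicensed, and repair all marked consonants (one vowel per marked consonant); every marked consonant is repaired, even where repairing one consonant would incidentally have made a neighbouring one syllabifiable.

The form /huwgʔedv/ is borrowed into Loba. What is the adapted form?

huwuguʔedeve

The consonants /w/, /g/, /d/, /v/ cannot be parsed into a legal (C)V(N) syllable (only a nasal (/m/, /n/, or /ŋ/) is licensed in coda position; onsets are limited to one consonant).
Epenthesis after each stranded consonant: /w/ → /wu/, /g/ → /gu/, /d/ → /de/, /v/ → /ve/.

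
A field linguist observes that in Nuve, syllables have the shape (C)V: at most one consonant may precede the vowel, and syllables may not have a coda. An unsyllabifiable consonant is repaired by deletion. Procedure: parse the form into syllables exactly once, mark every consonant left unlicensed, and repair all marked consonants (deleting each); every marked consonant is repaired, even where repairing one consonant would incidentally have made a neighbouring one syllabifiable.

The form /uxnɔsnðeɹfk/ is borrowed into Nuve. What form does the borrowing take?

unɔðe

Under (C)V, the unsyllabifiable consonants are /x/, /s/, /n/, /ɹ/, /f/, /k/ (no codas are permitted; onsets are limited to one consonant).
Deletion applies to /x/, /s/, /n/, /ɹ/, /f/, /k/.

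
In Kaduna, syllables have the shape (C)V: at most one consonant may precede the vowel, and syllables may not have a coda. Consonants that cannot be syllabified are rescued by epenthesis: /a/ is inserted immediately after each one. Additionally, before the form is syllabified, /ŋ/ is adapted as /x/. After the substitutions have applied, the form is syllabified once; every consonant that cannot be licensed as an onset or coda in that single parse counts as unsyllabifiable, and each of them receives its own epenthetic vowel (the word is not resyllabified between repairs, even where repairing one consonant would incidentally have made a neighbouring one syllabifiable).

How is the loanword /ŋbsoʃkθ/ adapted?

Substitution: /ŋ/ → /x/, giving /xbsoʃkθ/.
Under (C)V, the unsyllabifiable consonants are /x/, /b/, /ʃ/, /k/, /θ/ (no codas are permitted; onsets are limited to one consonant).
Epenthesis after each stranded consonant: /x/ → /xa/, /b/ → /ba/, /ʃ/ → /ʃa/, /k/ → /ka/, /θ/ → /θa/.

xabasoʃakaθa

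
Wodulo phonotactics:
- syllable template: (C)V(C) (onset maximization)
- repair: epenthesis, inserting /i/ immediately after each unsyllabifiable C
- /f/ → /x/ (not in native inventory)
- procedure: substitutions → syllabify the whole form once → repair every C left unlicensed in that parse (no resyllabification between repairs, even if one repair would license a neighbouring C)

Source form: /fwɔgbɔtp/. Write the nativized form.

xiwɔgbɔtpi

Substitution: /f/ → /x/, giving /xwɔgbɔtp/.
The consonants /x/, /p/ cannot be parsed into a legal (C)V(C) syllable (at most one coda consonant is licensed; onsets are limited to one consonant).
Inserting the epenthetic vowel yields /x/ → /xi/, /p/ → /pi/.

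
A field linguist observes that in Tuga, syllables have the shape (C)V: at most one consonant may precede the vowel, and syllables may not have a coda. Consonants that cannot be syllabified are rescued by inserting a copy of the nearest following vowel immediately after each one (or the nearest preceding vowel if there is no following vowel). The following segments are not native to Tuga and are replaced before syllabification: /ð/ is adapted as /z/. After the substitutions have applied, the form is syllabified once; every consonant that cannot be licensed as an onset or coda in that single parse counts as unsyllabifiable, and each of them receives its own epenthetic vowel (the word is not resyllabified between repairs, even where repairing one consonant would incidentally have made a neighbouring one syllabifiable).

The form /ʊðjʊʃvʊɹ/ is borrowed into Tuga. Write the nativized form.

ʊzʊjʊʃʊvʊɹʊ

Substitution: /ð/ → /z/, giving /ʊzjʊʃvʊɹ/.
The consonants /z/, /ʃ/, /ɹ/ cannot be parsed into a legal (C)V syllable (no codas are permitted; onsets are limited to one consonant).
Epenthesis after each stranded consonant: /z/ → /zʊ/, /ʃ/ → /ʃʊ/, /ɹ/ → /ɹʊ/.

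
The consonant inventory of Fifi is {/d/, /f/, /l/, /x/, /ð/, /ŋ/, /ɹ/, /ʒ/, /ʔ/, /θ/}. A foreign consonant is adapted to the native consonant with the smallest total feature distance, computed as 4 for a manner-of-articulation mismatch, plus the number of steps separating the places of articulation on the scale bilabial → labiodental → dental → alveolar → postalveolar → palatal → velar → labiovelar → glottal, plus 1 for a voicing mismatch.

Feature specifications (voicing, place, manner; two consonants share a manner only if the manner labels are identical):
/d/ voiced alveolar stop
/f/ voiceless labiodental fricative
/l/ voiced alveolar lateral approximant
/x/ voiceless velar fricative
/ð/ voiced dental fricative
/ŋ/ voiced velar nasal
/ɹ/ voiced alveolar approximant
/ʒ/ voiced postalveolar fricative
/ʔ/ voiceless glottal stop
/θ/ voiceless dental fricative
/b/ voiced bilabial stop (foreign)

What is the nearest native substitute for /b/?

d

/d/ is closest: same manner (stop), place distance 3 (bilabial→alveolar), same voicing; total 3. Next closest is /f/ at distance 6.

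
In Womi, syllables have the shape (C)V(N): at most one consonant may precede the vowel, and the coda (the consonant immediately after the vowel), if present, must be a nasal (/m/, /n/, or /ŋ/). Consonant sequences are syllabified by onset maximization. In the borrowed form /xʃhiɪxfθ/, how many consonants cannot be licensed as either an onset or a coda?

5

Syllabifying with onset maximization leaves /x/, /ʃ/, /x/, /f/, /θ/ stranded (only a nasal (/m/, /n/, or /ŋ/) is licensed in coda position; onsets are limited to one consonant).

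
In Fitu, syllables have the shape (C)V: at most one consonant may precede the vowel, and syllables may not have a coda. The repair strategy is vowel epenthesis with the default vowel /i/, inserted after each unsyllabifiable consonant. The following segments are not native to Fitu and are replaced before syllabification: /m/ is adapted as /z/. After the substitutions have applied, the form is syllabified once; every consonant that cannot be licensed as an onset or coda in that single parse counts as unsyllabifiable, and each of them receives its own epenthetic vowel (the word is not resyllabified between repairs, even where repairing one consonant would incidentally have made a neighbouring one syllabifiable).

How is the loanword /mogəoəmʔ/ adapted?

zogəoəziʔi

Substitution: /m/ → /z/, giving /zogəoəzʔ/.
Under (C)V, the unsyllabifiable consonants are /z/, /ʔ/ (no codas are permitted; onsets are limited to one consonant).
Epenthesis after each stranded consonant: /z/ → /zi/, /ʔ/ → /ʔi/.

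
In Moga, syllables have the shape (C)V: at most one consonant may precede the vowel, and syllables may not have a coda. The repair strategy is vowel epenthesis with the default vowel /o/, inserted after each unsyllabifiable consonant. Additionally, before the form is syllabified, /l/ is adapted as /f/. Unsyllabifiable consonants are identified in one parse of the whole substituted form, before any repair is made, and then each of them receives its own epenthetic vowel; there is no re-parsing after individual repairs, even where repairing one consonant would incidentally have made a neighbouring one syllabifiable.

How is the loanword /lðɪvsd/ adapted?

foðɪvosodo

Substitution: /l/ → /f/, giving /fðɪvsd/.
Syllabifying with onset maximization leaves /f/, /v/, /s/, /d/ stranded (no codas are permitted; onsets are limited to one consonant).
Inserting the epenthetic vowel yields /f/ → /fo/, /v/ → /vo/, /s/ → /so/, /d/ → /do/.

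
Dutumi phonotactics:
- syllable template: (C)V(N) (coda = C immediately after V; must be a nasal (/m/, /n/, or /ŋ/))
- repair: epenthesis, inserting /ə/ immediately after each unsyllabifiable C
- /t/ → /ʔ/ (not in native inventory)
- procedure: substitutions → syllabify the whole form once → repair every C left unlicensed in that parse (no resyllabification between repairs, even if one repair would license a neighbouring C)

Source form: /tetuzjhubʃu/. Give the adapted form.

ʔeʔuzəjəhubəʃu

Substitution: /t/ → /ʔ/, giving /ʔeʔuzjhubʃu/.
The consonants /z/, /j/, /b/ cannot be parsed into a legal (C)V(N) syllable (only a nasal (/m/, /n/, or /ŋ/) is licensed in coda position; onsets are limited to one consonant).
Inserting the epenthetic vowel yields /z/ → /zə/, /j/ → /jə/, /b/ → /bə/.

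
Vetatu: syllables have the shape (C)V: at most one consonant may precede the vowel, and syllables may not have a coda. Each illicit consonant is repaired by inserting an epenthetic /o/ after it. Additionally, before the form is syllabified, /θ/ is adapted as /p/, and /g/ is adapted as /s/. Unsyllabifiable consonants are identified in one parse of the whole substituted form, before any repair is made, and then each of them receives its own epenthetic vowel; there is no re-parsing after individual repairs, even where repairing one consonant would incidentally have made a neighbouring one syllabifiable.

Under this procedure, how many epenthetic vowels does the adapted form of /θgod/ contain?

2

After substitution the input is /psod/.
The unsyllabifiable consonants are /p/, /d/; each receives one epenthetic vowel.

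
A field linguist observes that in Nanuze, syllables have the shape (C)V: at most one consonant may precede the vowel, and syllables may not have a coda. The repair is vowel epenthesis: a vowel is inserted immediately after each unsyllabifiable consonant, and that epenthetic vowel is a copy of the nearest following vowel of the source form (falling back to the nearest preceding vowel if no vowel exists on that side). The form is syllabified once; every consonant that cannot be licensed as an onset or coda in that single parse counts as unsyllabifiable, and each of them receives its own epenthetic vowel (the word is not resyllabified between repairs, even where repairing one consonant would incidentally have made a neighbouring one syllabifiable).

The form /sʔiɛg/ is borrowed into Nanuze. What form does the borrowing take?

siʔiɛgɛ

Syllabifying with onset maximization leaves /s/, /g/ stranded (no codas are permitted; onsets are limited to one consonant).
Inserting the epenthetic vowel yields /s/ → /si/, /g/ → /gɛ/.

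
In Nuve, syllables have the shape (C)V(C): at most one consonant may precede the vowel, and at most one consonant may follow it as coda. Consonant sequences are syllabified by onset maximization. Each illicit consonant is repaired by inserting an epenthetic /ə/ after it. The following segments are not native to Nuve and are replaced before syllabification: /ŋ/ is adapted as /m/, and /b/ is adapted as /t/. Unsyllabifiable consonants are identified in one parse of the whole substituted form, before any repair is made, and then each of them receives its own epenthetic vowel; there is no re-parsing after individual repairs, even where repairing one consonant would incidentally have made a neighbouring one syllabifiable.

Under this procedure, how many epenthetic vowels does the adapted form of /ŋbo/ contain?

1

After substitution the input is /mto/.
The unsyllabifiable consonants are /m/; each receives one epenthetic vowel.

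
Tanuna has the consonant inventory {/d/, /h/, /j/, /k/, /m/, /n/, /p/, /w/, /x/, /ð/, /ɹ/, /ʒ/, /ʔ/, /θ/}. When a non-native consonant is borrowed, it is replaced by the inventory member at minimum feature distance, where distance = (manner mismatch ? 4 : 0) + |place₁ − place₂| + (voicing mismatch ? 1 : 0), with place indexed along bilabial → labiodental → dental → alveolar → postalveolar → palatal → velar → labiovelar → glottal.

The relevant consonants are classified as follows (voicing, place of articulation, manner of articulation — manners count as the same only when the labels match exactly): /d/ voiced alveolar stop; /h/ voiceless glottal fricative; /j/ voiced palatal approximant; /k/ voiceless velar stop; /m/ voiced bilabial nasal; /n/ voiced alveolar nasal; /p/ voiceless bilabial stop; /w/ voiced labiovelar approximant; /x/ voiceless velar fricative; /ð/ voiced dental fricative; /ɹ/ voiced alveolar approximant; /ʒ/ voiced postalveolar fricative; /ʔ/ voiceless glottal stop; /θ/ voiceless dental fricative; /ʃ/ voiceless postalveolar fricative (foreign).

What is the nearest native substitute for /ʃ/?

ʒ

/ʒ/ is closest: same manner (fricative), place distance 0 (postalveolar→postalveolar), voicing differs (+1); total 1. Next closest is /x/ at distance 2.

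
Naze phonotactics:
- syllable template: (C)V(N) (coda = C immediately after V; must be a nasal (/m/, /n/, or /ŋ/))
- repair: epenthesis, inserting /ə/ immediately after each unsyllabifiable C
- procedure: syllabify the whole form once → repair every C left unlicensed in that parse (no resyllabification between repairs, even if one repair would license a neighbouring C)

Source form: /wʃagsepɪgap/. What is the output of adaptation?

The consonants /w/, /g/, /p/ cannot be parsed into a legal (C)V(N) syllable (only a nasal (/m/, /n/, or /ŋ/) is licensed in coda position; onsets are limited to one consonant).
Epenthesis after each stranded consonant: /w/ → /wə/, /g/ → /gə/, /p/ → /pə/.

wəʃagəsepɪgapə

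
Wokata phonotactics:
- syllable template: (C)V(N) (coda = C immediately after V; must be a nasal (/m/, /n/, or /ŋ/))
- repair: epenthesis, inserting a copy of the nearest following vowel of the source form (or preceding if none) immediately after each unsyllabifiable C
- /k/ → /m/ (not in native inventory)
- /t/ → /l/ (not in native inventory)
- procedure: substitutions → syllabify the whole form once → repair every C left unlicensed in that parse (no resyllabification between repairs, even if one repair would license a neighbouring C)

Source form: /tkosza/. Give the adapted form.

lomosaza

Substitution: /t/ → /l/, /k/ → /m/, giving /lmosza/.
The consonants /l/, /s/ cannot be parsed into a legal (C)V(N) syllable (only a nasal (/m/, /n/, or /ŋ/) is licensed in coda position; onsets are limited to one consonant).
Inserting the epenthetic vowel yields /l/ → /lo/, /s/ → /sa/.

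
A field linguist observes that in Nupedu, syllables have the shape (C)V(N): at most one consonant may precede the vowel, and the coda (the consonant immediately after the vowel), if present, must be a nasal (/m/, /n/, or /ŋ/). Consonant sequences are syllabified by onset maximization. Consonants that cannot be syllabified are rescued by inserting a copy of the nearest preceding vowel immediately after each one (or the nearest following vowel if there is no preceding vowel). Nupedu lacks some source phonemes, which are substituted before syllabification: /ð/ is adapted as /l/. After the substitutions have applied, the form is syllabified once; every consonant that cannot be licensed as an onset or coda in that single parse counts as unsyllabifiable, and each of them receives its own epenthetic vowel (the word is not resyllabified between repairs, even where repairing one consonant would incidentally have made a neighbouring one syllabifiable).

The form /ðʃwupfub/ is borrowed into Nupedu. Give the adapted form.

luʃuwupufubu

Substitution: /ð/ → /l/, giving /lʃwupfub/.
Syllabifying with onset maximization leaves /l/, /ʃ/, /p/, /b/ stranded (only a nasal (/m/, /n/, or /ŋ/) is licensed in coda position; onsets are limited to one consonant).
Inserting the epenthetic vowel yields /l/ → /lu/, /ʃ/ → /ʃu/, /p/ → /pu/, /b/ → /bu/.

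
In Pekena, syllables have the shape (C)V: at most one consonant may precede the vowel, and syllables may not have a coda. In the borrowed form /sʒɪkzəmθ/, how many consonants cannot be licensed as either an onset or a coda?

Under (C)V, the unsyllabifiable consonants are /s/, /k/, /m/, /θ/ (no codas are permitted; onsets are limited to one consonant).

4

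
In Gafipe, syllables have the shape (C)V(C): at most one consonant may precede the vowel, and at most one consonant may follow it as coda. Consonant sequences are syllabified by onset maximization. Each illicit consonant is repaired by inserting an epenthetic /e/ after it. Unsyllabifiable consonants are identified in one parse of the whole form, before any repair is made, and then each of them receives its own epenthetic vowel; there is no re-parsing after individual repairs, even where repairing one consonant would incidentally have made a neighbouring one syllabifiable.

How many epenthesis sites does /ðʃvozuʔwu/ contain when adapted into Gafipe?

The unsyllabifiable consonants are /ð/, /ʃ/; each receives one epenthetic vowel.

2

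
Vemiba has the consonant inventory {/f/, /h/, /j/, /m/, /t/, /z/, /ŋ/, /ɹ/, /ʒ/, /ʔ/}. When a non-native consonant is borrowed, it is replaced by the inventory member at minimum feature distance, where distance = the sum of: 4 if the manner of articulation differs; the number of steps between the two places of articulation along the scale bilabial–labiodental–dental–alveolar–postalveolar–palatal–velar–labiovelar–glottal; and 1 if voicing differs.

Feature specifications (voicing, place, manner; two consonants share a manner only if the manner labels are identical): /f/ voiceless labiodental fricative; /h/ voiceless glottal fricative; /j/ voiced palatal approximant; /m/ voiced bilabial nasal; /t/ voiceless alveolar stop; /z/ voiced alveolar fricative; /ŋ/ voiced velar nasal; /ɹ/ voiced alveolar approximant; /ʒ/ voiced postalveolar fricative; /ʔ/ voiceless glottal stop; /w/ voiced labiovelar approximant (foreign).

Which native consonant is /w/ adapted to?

/j/ is closest: same manner (approximant), place distance 2 (labiovelar→palatal), same voicing; total 2. Next closest is /ɹ/ at distance 4.

j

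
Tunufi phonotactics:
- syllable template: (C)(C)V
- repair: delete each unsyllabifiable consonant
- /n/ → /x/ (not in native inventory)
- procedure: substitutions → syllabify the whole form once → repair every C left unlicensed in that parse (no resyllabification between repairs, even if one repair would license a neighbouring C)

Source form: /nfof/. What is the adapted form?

Substitution: /n/ → /x/, giving /xfof/.
Under (C)(C)V, the unsyllabifiable consonants are /f/ (no codas are permitted; onsets may contain at most 2 consonants).
Deleting the stranded consonants removes /f/.

xfo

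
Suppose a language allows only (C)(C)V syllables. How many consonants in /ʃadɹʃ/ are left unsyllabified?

The consonants /d/, /ɹ/, /ʃ/ cannot be parsed into a legal (C)(C)V syllable (no codas are permitted; onsets may contain at most 2 consonants).

3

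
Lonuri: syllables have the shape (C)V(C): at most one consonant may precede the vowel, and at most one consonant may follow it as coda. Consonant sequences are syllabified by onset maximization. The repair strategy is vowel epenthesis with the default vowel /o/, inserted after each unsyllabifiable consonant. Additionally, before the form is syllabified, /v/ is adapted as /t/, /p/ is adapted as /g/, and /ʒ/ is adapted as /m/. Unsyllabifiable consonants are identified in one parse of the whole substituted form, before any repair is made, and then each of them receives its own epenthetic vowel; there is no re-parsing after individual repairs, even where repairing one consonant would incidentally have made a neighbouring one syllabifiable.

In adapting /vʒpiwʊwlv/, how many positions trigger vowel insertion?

After substitution the input is /tmgiwʊwlt/.
The unsyllabifiable consonants are /t/, /m/, /l/, /t/; each receives one epenthetic vowel.

4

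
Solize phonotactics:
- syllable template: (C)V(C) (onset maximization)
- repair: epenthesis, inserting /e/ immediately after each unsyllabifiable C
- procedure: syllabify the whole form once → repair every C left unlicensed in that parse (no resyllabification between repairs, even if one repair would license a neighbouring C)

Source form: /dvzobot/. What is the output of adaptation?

Syllabifying with onset maximization leaves /d/, /v/ stranded (at most one coda consonant is licensed; onsets are limited to one consonant).
Inserting the epenthetic vowel yields /d/ → /de/, /v/ → /ve/.

devezobot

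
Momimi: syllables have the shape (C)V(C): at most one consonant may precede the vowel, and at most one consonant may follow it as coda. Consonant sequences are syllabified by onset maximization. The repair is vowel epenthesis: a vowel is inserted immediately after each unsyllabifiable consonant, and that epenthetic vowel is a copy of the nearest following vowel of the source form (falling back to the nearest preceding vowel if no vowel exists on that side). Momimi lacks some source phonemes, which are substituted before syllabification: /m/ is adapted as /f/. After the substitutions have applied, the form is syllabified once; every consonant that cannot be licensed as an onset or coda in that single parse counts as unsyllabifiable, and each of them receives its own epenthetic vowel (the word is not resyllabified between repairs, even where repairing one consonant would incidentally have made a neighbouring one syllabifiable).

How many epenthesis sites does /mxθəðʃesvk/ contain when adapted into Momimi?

4

After substitution the input is /fxθəðʃesvk/.
The unsyllabifiable consonants are /f/, /x/, /v/, /k/; each receives one epenthetic vowel.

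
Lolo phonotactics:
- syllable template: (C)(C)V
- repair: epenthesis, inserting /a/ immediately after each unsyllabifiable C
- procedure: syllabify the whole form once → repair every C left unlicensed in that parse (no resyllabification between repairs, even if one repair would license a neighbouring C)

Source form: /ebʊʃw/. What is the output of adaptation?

ebʊʃawa

Under (C)(C)V, the unsyllabifiable consonants are /ʃ/, /w/ (no codas are permitted; onsets may contain at most 2 consonants).
Each unlicensed consonant becomes the onset of a new syllable: /ʃ/ → /ʃa/, /w/ → /wa/.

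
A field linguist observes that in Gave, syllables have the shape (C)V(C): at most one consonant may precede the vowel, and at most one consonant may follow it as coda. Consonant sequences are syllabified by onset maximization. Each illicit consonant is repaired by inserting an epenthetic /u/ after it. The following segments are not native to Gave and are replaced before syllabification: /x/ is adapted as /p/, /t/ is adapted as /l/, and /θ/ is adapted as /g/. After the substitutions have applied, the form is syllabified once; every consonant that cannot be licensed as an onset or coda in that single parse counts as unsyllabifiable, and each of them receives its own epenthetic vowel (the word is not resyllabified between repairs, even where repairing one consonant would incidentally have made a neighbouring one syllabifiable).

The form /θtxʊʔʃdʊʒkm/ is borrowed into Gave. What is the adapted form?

gulupʊʔʃudʊʒkumu

Substitution: /θ/ → /g/, /t/ → /l/, /x/ → /p/, giving /glpʊʔʃdʊʒkm/.
Syllabifying with onset maximization leaves /g/, /l/, /ʃ/, /k/, /m/ stranded (at most one coda consonant is licensed; onsets are limited to one consonant).
Epenthesis after each stranded consonant: /g/ → /gu/, /l/ → /lu/, /ʃ/ → /ʃu/, /k/ → /ku/, /m/ → /mu/.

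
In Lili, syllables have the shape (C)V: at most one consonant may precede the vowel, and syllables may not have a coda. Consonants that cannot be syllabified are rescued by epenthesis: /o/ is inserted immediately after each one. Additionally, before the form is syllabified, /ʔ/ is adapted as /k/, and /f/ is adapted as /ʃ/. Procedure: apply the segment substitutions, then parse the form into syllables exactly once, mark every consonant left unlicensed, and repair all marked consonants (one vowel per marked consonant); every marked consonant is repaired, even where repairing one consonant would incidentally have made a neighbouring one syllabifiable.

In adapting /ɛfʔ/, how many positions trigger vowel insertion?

After substitution the input is /ɛʃk/.
The unsyllabifiable consonants are /ʃ/, /k/; each receives one epenthetic vowel.

2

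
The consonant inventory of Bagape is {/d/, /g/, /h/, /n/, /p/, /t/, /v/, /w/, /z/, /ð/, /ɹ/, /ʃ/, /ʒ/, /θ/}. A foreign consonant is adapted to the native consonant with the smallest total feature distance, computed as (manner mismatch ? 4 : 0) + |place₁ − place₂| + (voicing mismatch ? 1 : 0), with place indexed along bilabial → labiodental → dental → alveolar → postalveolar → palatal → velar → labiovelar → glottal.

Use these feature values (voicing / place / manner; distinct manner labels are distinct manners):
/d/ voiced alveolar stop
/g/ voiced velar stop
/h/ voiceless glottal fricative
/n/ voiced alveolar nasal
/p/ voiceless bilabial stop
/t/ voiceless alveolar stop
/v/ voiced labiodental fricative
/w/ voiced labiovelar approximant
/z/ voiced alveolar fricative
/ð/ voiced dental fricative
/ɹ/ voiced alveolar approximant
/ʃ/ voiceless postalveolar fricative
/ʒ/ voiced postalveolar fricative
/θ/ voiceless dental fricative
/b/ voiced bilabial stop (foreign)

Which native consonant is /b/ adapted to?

/p/ is closest: same manner (stop), place distance 0 (bilabial→bilabial), voicing differs (+1); total 1. Next closest is /d/ at distance 3.

p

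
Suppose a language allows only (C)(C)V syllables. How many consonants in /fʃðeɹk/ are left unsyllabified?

Syllabifying with onset maximization leaves /f/, /ɹ/, /k/ stranded (no codas are permitted; onsets may contain at most 2 consonants).

3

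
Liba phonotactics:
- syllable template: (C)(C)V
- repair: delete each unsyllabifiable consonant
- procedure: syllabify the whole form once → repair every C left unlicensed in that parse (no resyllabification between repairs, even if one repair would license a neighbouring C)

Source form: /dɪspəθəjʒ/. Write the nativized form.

dɪspəθə

Under (C)(C)V, the unsyllabifiable consonants are /j/, /ʒ/ (no codas are permitted; onsets may contain at most 2 consonants).
Deleting the stranded consonants removes /j/, /ʒ/.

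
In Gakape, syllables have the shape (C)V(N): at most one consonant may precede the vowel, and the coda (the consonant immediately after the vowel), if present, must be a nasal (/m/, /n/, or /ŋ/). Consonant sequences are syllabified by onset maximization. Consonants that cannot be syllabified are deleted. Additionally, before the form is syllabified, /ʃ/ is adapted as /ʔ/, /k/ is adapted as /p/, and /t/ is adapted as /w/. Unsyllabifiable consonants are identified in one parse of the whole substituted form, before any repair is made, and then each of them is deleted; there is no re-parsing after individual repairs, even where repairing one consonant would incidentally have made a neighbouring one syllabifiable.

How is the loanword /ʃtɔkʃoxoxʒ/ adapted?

Substitution: /ʃ/ → /ʔ/, /t/ → /w/, /k/ → /p/, giving /ʔwɔpʔoxoxʒ/.
The consonants /ʔ/, /p/, /x/, /ʒ/ cannot be parsed into a legal (C)V(N) syllable (only a nasal (/m/, /n/, or /ŋ/) is licensed in coda position; onsets are limited to one consonant).
Deletion applies to /ʔ/, /p/, /x/, /ʒ/.

wɔʔoxo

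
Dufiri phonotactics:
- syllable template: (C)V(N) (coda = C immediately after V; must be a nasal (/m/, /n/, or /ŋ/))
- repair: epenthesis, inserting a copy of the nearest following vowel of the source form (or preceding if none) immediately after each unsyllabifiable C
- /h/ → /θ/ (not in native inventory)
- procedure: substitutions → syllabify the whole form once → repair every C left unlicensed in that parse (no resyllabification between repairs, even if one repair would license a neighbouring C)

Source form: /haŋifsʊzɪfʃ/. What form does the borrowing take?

θaŋifʊsʊzɪfɪʃɪ

Substitution: /h/ → /θ/, giving /θaŋifsʊzɪfʃ/.
Under (C)V(N), the unsyllabifiable consonants are /f/, /f/, /ʃ/ (only a nasal (/m/, /n/, or /ŋ/) is licensed in coda position; onsets are limited to one consonant).
Epenthesis after each stranded consonant: /f/ → /fʊ/, /f/ → /fɪ/, /ʃ/ → /ʃɪ/.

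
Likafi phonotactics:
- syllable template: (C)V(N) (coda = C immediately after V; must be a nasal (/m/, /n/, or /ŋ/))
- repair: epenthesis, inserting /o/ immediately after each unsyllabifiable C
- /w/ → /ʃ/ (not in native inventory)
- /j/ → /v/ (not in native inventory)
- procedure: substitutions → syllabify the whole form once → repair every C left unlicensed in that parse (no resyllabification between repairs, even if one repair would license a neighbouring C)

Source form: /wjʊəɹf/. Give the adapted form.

ʃovʊəɹofo

Substitution: /w/ → /ʃ/, /j/ → /v/, giving /ʃvʊəɹf/.
Under (C)V(N), the unsyllabifiable consonants are /ʃ/, /ɹ/, /f/ (only a nasal (/m/, /n/, or /ŋ/) is licensed in coda position; onsets are limited to one consonant).
Epenthesis after each stranded consonant: /ʃ/ → /ʃo/, /ɹ/ → /ɹo/, /f/ → /fo/.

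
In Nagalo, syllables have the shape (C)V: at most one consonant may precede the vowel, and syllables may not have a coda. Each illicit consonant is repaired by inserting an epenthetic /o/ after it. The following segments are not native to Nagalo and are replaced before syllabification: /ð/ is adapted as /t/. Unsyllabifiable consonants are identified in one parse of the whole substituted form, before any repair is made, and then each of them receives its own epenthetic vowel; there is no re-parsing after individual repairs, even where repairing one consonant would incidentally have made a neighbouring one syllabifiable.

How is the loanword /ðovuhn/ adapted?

Substitution: /ð/ → /t/, giving /tovuhn/.
Syllabifying with onset maximization leaves /h/, /n/ stranded (no codas are permitted; onsets are limited to one consonant).
Epenthesis after each stranded consonant: /h/ → /ho/, /n/ → /no/.

tovuhono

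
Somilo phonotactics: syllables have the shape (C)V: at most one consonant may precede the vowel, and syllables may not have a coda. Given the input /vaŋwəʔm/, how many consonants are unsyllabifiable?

Syllabifying with onset maximization leaves /ŋ/, /ʔ/, /m/ stranded (no codas are permitted; onsets are limited to one consonant).

3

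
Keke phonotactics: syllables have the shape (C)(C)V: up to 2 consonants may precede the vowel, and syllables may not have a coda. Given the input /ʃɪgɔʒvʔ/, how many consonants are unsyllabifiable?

3

The consonants /ʒ/, /v/, /ʔ/ cannot be parsed into a legal (C)(C)V syllable (no codas are permitted; onsets may contain at most 2 consonants).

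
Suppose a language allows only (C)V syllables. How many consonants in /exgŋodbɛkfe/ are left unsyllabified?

Under (C)V, the unsyllabifiable consonants are /x/, /g/, /d/, /k/ (no codas are permitted; onsets are limited to one consonant).

4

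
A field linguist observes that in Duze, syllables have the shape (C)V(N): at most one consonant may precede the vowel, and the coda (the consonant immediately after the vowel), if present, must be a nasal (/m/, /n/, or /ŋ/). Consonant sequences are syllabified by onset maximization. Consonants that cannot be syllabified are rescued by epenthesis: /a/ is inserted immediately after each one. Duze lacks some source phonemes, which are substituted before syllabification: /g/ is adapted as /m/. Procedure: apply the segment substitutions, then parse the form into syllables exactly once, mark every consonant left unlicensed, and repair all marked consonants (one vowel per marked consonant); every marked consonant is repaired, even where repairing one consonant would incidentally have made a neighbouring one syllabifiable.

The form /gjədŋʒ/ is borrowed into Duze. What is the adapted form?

Substitution: /g/ → /m/, giving /mjədŋʒ/.
Syllabifying with onset maximization leaves /m/, /d/, /ŋ/, /ʒ/ stranded (only a nasal (/m/, /n/, or /ŋ/) is licensed in coda position; onsets are limited to one consonant).
Inserting the epenthetic vowel yields /m/ → /ma/, /d/ → /da/, /ŋ/ → /ŋa/, /ʒ/ → /ʒa/.

majədaŋaʒa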